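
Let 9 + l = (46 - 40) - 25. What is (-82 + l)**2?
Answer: 12100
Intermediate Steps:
l = -28 (l = -9 + ((46 - 40) - 25) = -9 + (6 - 25) = -9 - 19 = -28)
(-82 + l)**2 = (-82 - 28)**2 = (-110)**2 = 12100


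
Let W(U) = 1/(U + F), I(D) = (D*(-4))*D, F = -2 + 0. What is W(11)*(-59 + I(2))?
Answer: -25/3 ≈ -8.3333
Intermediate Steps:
F = -2
I(D) = -4*D**2 (I(D) = (-4*D)*D = -4*D**2)
W(U) = 1/(-2 + U) (W(U) = 1/(U - 2) = 1/(-2 + U))
W(11)*(-59 + I(2)) = (-59 - 4*2**2)/(-2 + 11) = (-59 - 4*4)/9 = (-59 - 16)/9 = (1/9)*(-75) = -25/3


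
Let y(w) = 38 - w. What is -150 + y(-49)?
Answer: -63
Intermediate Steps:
-150 + y(-49) = -150 + (38 - 1*(-49)) = -150 + (38 + 49) = -150 + 87 = -63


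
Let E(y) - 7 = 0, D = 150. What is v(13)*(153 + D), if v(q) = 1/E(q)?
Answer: 303/7 ≈ 43.286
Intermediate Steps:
E(y) = 7 (E(y) = 7 + 0 = 7)
v(q) = ⅐ (v(q) = 1/7 = ⅐)
v(13)*(153 + D) = (153 + 150)/7 = (⅐)*303 = 303/7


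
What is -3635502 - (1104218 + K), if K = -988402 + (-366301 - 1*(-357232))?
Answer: -3742249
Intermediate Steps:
K = -997471 (K = -988402 + (-366301 + 357232) = -988402 - 9069 = -997471)
-3635502 - (1104218 + K) = -3635502 - (1104218 - 997471) = -3635502 - 1*106747 = -3635502 - 106747 = -3742249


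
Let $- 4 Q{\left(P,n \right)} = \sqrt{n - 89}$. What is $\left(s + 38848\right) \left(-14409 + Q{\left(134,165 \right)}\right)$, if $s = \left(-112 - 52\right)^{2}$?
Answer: $-947305296 - 32872 \sqrt{19} \approx -9.4745 \cdot 10^{8}$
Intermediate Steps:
$Q{\left(P,n \right)} = - \frac{\sqrt{-89 + n}}{4}$ ($Q{\left(P,n \right)} = - \frac{\sqrt{n - 89}}{4} = - \frac{\sqrt{-89 + n}}{4}$)
$s = 26896$ ($s = \left(-164\right)^{2} = 26896$)
$\left(s + 38848\right) \left(-14409 + Q{\left(134,165 \right)}\right) = \left(26896 + 38848\right) \left(-14409 - \frac{\sqrt{-89 + 165}}{4}\right) = 65744 \left(-14409 - \frac{\sqrt{76}}{4}\right) = 65744 \left(-14409 - \frac{2 \sqrt{19}}{4}\right) = 65744 \left(-14409 - \frac{\sqrt{19}}{2}\right) = -947305296 - 32872 \sqrt{19}$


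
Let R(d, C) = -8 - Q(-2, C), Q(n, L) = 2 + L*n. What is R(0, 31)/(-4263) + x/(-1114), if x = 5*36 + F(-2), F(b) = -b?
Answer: -416897/2374491 ≈ -0.17557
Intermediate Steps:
R(d, C) = -10 + 2*C (R(d, C) = -8 - (2 + C*(-2)) = -8 - (2 - 2*C) = -8 + (-2 + 2*C) = -10 + 2*C)
x = 182 (x = 5*36 - 1*(-2) = 180 + 2 = 182)
R(0, 31)/(-4263) + x/(-1114) = (-10 + 2*31)/(-4263) + 182/(-1114) = (-10 + 62)*(-1/4263) + 182*(-1/1114) = 52*(-1/4263) - 91/557 = -52/4263 - 91/557 = -416897/2374491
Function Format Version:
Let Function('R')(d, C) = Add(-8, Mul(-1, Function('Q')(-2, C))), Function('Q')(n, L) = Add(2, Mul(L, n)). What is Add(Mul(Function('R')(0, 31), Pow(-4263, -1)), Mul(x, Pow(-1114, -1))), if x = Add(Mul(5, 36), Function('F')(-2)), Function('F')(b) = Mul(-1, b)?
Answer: Rational(-416897, 2374491) ≈ -0.17557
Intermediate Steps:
Function('R')(d, C) = Add(-10, Mul(2, C)) (Function('R')(d, C) = Add(-8, Mul(-1, Add(2, Mul(C, -2)))) = Add(-8, Mul(-1, Add(2, Mul(-2, C)))) = Add(-8, Add(-2, Mul(2, C))) = Add(-10, Mul(2, C)))
x = 182 (x = Add(Mul(5, 36), Mul(-1, -2)) = Add(180, 2) = 182)
Add(Mul(Function('R')(0, 31), Pow(-4263, -1)), Mul(x, Pow(-1114, -1))) = Add(Mul(Add(-10, Mul(2, 31)), Pow(-4263, -1)), Mul(182, Pow(-1114, -1))) = Add(Mul(Add(-10, 62), Rational(-1, 4263)), Mul(182, Rational(-1, 1114))) = Add(Mul(52, Rational(-1, 4263)), Rational(-91, 557)) = Add(Rational(-52, 4263), Rational(-91, 557)) = Rational(-416897, 2374491)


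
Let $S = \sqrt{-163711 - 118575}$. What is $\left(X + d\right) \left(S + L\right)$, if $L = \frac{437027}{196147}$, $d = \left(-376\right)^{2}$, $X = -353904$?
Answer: $- \frac{92880474256}{196147} - 212528 i \sqrt{282286} \approx -4.7353 \cdot 10^{5} - 1.1292 \cdot 10^{8} i$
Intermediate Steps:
$d = 141376$
$S = i \sqrt{282286}$ ($S = \sqrt{-282286} = i \sqrt{282286} \approx 531.31 i$)
$L = \frac{437027}{196147}$ ($L = 437027 \cdot \frac{1}{196147} = \frac{437027}{196147} \approx 2.2281$)
$\left(X + d\right) \left(S + L\right) = \left(-353904 + 141376\right) \left(i \sqrt{282286} + \frac{437027}{196147}\right) = - 212528 \left(\frac{437027}{196147} + i \sqrt{282286}\right) = - \frac{92880474256}{196147} - 212528 i \sqrt{282286}$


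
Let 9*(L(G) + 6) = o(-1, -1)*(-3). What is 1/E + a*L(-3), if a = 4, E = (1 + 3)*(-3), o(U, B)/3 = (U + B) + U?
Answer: -145/12 ≈ -12.083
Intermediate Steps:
o(U, B) = 3*B + 6*U (o(U, B) = 3*((U + B) + U) = 3*((B + U) + U) = 3*(B + 2*U) = 3*B + 6*U)
L(G) = -3 (L(G) = -6 + ((3*(-1) + 6*(-1))*(-3))/9 = -6 + ((-3 - 6)*(-3))/9 = -6 + (-9*(-3))/9 = -6 + (1/9)*27 = -6 + 3 = -3)
E = -12 (E = 4*(-3) = -12)
1/E + a*L(-3) = 1/(-12) + 4*(-3) = -1/12 - 12 = -145/12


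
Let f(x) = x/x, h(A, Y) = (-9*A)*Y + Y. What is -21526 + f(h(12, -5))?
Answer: -21525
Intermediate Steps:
h(A, Y) = Y - 9*A*Y (h(A, Y) = -9*A*Y + Y = Y - 9*A*Y)
f(x) = 1
-21526 + f(h(12, -5)) = -21526 + 1 = -21525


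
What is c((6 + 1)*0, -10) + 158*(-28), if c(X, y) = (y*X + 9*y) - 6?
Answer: -4520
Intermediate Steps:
c(X, y) = -6 + 9*y + X*y (c(X, y) = (X*y + 9*y) - 6 = (9*y + X*y) - 6 = -6 + 9*y + X*y)
c((6 + 1)*0, -10) + 158*(-28) = (-6 + 9*(-10) + ((6 + 1)*0)*(-10)) + 158*(-28) = (-6 - 90 + (7*0)*(-10)) - 4424 = (-6 - 90 + 0*(-10)) - 4424 = (-6 - 90 + 0) - 4424 = -96 - 4424 = -4520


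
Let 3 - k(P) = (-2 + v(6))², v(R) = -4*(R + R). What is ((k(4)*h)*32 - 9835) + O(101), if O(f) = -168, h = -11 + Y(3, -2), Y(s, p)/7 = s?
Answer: -809043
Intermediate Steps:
v(R) = -8*R
Y(s, p) = 7*s
h = 10 (h = -11 + 7*3 = -11 + 21 = 10)
k(P) = -2497 (k(P) = 3 - (-2 - 8*6)² = 3 - (-2 - 48)² = 3 - 1*(-50)² = 3 - 1*2500 = 3 - 2500 = -2497)
((k(4)*h)*32 - 9835) + O(101) = (-2497*10*32 - 9835) - 168 = (-24970*32 - 9835) - 168 = (-799040 - 9835) - 168 = -808875 - 168 = -809043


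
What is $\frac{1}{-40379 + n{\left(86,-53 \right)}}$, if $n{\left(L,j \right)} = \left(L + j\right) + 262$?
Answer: $- \frac{1}{40084} \approx -2.4948 \cdot 10^{-5}$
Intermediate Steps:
$n{\left(L,j \right)} = 262 + L + j$
$\frac{1}{-40379 + n{\left(86,-53 \right)}} = \frac{1}{-40379 + \left(262 + 86 - 53\right)} = \frac{1}{-40379 + 295} = \frac{1}{-40084} = - \frac{1}{40084}$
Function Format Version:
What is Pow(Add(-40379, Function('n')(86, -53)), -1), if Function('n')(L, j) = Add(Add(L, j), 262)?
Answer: Rational(-1, 40084) ≈ -2.4948e-5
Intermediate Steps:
Function('n')(L, j) = Add(262, L, j)
Pow(Add(-40379, Function('n')(86, -53)), -1) = Pow(Add(-40379, Add(262, 86, -53)), -1) = Pow(Add(-40379, 295), -1) = Pow(-40084, -1) = Rational(-1, 40084)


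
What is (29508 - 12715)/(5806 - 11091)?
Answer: -2399/755 ≈ -3.1775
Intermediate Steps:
(29508 - 12715)/(5806 - 11091) = 16793/(-5285) = 16793*(-1/5285) = -2399/755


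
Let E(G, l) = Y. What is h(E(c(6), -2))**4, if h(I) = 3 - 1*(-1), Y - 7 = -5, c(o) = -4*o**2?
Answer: 256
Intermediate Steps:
Y = 2 (Y = 7 - 5 = 2)
E(G, l) = 2
h(I) = 4 (h(I) = 3 + 1 = 4)
h(E(c(6), -2))**4 = 4**4 = 256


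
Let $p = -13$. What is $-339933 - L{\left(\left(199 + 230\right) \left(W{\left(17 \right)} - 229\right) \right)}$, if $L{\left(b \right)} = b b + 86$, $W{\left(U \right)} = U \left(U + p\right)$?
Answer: $-4770866780$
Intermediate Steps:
$W{\left(U \right)} = U \left(-13 + U\right)$ ($W{\left(U \right)} = U \left(U - 13\right) = U \left(-13 + U\right)$)
$L{\left(b \right)} = 86 + b^{2}$ ($L{\left(b \right)} = b^{2} + 86 = 86 + b^{2}$)
$-339933 - L{\left(\left(199 + 230\right) \left(W{\left(17 \right)} - 229\right) \right)} = -339933 - \left(86 + \left(\left(199 + 230\right) \left(17 \left(-13 + 17\right) - 229\right)\right)^{2}\right) = -339933 - \left(86 + \left(429 \left(17 \cdot 4 - 229\right)\right)^{2}\right) = -339933 - \left(86 + \left(429 \left(68 - 229\right)\right)^{2}\right) = -339933 - \left(86 + \left(429 \left(-161\right)\right)^{2}\right) = -339933 - \left(86 + \left(-69069\right)^{2}\right) = -339933 - \left(86 + 4770526761\right) = -339933 - 4770526847 = -4770866780$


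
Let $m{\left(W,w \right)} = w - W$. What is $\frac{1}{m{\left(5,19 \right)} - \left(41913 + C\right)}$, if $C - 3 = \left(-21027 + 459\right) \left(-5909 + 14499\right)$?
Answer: $\frac{1}{176637218} \approx 5.6613 \cdot 10^{-9}$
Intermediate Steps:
$C = -176679117$ ($C = 3 + \left(-21027 + 459\right) \left(-5909 + 14499\right) = 3 - 176679120 = -176679117$)
$\frac{1}{m{\left(5,19 \right)} - \left(41913 + C\right)} = \frac{1}{\left(19 - 5\right) - -176637204} = \frac{1}{\left(19 - 5\right) + \left(-41913 + 176679117\right)} = \frac{1}{14 + 176637204} = \frac{1}{176637218}$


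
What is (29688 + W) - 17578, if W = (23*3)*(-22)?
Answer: 10592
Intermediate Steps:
W = -1518 (W = 69*(-22) = -1518)
(29688 + W) - 17578 = (29688 - 1518) - 17578 = 28170 - 17578 = 10592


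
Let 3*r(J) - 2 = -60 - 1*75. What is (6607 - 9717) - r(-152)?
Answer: -9197/3 ≈ -3065.7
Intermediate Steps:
r(J) = -133/3 (r(J) = ⅔ + (-60 - 1*75)/3 = ⅔ + (-60 - 75)/3 = ⅔ + (⅓)*(-135) = ⅔ - 45 = -133/3)
(6607 - 9717) - r(-152) = (6607 - 9717) - 1*(-133/3) = -3110 + 133/3 = -9197/3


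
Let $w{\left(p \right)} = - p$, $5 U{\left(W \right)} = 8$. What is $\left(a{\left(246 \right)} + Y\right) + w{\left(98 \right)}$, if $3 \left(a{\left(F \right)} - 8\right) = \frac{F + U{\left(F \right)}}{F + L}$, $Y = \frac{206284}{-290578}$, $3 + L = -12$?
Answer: $- \frac{45485893898}{503426385} \approx -90.353$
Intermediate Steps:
$L = -15$ ($L = -3 - 12 = -15$)
$U{\left(W \right)} = \frac{8}{5}$ ($U{\left(W \right)} = \frac{1}{5} \cdot 8 = \frac{8}{5}$)
$Y = - \frac{103142}{145289}$ ($Y = 206284 \left(- \frac{1}{290578}\right) = - \frac{103142}{145289} \approx -0.70991$)
$a{\left(F \right)} = 8 + \frac{\frac{8}{5} + F}{3 \left(-15 + F\right)}$ ($a{\left(F \right)} = 8 + \frac{\left(F + \frac{8}{5}\right) \frac{1}{F - 15}}{3} = 8 + \frac{\left(\frac{8}{5} + F\right) \frac{1}{-15 + F}}{3} = 8 + \frac{\frac{1}{-15 + F} \left(\frac{8}{5} + F\right)}{3} = 8 + \frac{\frac{8}{5} + F}{3 \left(-15 + F\right)}$)
$\left(a{\left(246 \right)} + Y\right) + w{\left(98 \right)} = \left(\frac{-1792 + 125 \cdot 246}{15 \left(-15 + 246\right)} - \frac{103142}{145289}\right) - 98 = \left(\frac{-1792 + 30750}{15 \cdot 231} - \frac{103142}{145289}\right) - 98 = \left(\frac{1}{15} \cdot \frac{1}{231} \cdot 28958 - \frac{103142}{145289}\right) - 98 = \left(\frac{28958}{3465} - \frac{103142}{145289}\right) - 98 = \frac{3849891832}{503426385} - 98 = - \frac{45485893898}{503426385}$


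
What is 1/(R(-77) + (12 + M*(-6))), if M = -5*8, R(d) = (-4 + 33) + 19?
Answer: 1/300 ≈ 0.0033333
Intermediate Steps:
R(d) = 48 (R(d) = 29 + 19 = 48)
M = -40
1/(R(-77) + (12 + M*(-6))) = 1/(48 + (12 - 40*(-6))) = 1/(48 + (12 + 240)) = 1/(48 + 252) = 1/300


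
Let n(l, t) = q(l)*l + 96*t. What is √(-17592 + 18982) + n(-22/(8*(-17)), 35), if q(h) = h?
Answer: 15536761/4624 + √1390 ≈ 3397.3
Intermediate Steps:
n(l, t) = l² + 96*t (n(l, t) = l*l + 96*t = l² + 96*t)
√(-17592 + 18982) + n(-22/(8*(-17)), 35) = √(-17592 + 18982) + ((-22/(8*(-17)))² + 96*35) = √1390 + ((-22/(-136))² + 3360) = √1390 + ((-22*(-1/136))² + 3360) = √1390 + ((11/68)² + 3360) = √1390 + (121/4624 + 3360) = √1390 + 15536761/4624 = 15536761/4624 + √1390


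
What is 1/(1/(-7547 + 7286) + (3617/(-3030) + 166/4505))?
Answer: -237512610/275683937 ≈ -0.86154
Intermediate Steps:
1/(1/(-7547 + 7286) + (3617/(-3030) + 166/4505)) = 1/(1/(-261) + (3617*(-1/3030) + 166*(1/4505))) = 1/(-1/261 + (-3617/3030 + 166/4505)) = 1/(-1/261 - 3158321/2730030) = 1/(-275683937/237512610) = -237512610/275683937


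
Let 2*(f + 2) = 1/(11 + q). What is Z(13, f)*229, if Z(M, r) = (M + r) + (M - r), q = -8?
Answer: 5954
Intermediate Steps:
f = -11/6 (f = -2 + 1/(2*(11 - 8)) = -2 + (1/2)/3 = -2 + (1/2)*(1/3) = -2 + 1/6 = -11/6 ≈ -1.8333)
Z(M, r) = 2*M
Z(13, f)*229 = (2*13)*229 = 26*229 = 5954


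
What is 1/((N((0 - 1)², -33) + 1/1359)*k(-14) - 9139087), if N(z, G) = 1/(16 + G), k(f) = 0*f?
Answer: -1/9139087 ≈ -1.0942e-7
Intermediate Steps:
k(f) = 0
1/((N((0 - 1)², -33) + 1/1359)*k(-14) - 9139087) = 1/((1/(16 - 33) + 1/1359)*0 - 9139087) = 1/((1/(-17) + 1/1359)*0 - 9139087) = 1/((-1/17 + 1/1359)*0 - 9139087) = 1/(-1342/23103*0 - 9139087) = 1/(0 - 9139087) = 1/(-9139087) = -1/9139087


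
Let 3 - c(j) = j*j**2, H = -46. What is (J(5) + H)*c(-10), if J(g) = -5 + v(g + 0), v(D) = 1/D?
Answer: -254762/5 ≈ -50952.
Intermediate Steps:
J(g) = -5 + 1/g (J(g) = -5 + 1/(g + 0) = -5 + 1/g)
c(j) = 3 - j**3 (c(j) = 3 - j*j**2 = 3 - j**3)
(J(5) + H)*c(-10) = ((-5 + 1/5) - 46)*(3 - 1*(-10)**3) = ((-5 + 1/5) - 46)*(3 - 1*(-1000)) = (-24/5 - 46)*(3 + 1000) = -254/5*1003 = -254762/5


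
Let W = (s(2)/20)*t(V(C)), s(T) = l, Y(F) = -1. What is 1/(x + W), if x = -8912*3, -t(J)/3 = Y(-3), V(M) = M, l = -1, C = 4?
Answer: -20/534723 ≈ -3.7403e-5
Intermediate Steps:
t(J) = 3 (t(J) = -3*(-1) = 3)
s(T) = -1
W = -3/20 (W = -1/20*3 = -3/20 ≈ -0.15000)
x = -26736
1/(x + W) = 1/(-26736 - 3/20) = 1/(-534723/20) = -20/534723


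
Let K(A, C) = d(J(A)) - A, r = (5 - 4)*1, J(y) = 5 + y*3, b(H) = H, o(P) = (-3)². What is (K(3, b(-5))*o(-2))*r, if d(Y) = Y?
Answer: 99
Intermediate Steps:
o(P) = 9
J(y) = 5 + 3*y
r = 1 (r = 1*1 = 1)
K(A, C) = 5 + 2*A (K(A, C) = (5 + 3*A) - A = 5 + 2*A)
(K(3, b(-5))*o(-2))*r = ((5 + 2*3)*9)*1 = ((5 + 6)*9)*1 = (11*9)*1 = 99*1 = 99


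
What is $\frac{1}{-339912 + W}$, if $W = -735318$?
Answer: $- \frac{1}{1075230} \approx -9.3003 \cdot 10^{-7}$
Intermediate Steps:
$\frac{1}{-339912 + W} = \frac{1}{-339912 - 735318} = \frac{1}{-1075230} = - \frac{1}{1075230}$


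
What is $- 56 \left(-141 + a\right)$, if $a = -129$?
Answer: $15120$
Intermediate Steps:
$- 56 \left(-141 + a\right) = - 56 \left(-141 - 129\right) = \left(-56\right) \left(-270\right) = 15120$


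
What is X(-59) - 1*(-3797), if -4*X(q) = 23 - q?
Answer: 7553/2 ≈ 3776.5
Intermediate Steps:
X(q) = -23/4 + q/4 (X(q) = -(23 - q)/4 = -23/4 + q/4)
X(-59) - 1*(-3797) = (-23/4 + (1/4)*(-59)) - 1*(-3797) = (-23/4 - 59/4) + 3797 = -41/2 + 3797 = 7553/2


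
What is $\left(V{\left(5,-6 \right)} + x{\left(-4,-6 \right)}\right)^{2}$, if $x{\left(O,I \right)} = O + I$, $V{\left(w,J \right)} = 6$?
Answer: $16$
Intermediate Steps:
$x{\left(O,I \right)} = I + O$
$\left(V{\left(5,-6 \right)} + x{\left(-4,-6 \right)}\right)^{2} = \left(6 - 10\right)^{2} = \left(-4\right)^{2} = 16$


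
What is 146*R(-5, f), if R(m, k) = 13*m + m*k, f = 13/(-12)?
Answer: -52195/6 ≈ -8699.2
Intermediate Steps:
f = -13/12 (f = 13*(-1/12) = -13/12 ≈ -1.0833)
R(m, k) = 13*m + k*m
146*R(-5, f) = 146*(-5*(13 - 13/12)) = 146*(-5*143/12) = 146*(-715/12) = -52195/6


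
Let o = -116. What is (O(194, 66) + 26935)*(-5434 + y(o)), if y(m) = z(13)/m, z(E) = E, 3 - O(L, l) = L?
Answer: -4214566902/29 ≈ -1.4533e+8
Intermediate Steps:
O(L, l) = 3 - L
y(m) = 13/m
(O(194, 66) + 26935)*(-5434 + y(o)) = ((3 - 1*194) + 26935)*(-5434 + 13/(-116)) = ((3 - 194) + 26935)*(-5434 + 13*(-1/116)) = (-191 + 26935)*(-5434 - 13/116) = 26744*(-630357/116) = -4214566902/29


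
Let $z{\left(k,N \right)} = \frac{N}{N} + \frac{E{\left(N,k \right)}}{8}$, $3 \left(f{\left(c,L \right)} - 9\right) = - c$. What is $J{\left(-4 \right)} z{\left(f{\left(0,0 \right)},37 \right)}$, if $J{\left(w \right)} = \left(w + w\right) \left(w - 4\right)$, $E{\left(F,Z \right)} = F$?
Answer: $360$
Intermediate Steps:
$f{\left(c,L \right)} = 9 - \frac{c}{3}$ ($f{\left(c,L \right)} = 9 + \frac{\left(-1\right) c}{3} = 9 - \frac{c}{3}$)
$z{\left(k,N \right)} = 1 + \frac{N}{8}$ ($z{\left(k,N \right)} = \frac{N}{N} + \frac{N}{8} = 1 + N \frac{1}{8} = 1 + \frac{N}{8}$)
$J{\left(w \right)} = 2 w \left(-4 + w\right)$
$J{\left(-4 \right)} z{\left(f{\left(0,0 \right)},37 \right)} = 2 \left(-4\right) \left(-4 - 4\right) \left(1 + \frac{1}{8} \cdot 37\right) = 2 \left(-4\right) \left(-8\right) \left(1 + \frac{37}{8}\right) = 64 \cdot \frac{45}{8} = 360$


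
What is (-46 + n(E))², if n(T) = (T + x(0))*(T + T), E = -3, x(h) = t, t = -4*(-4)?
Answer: 15376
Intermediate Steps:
t = 16
x(h) = 16
n(T) = 2*T*(16 + T) (n(T) = (T + 16)*(T + T) = (16 + T)*(2*T) = 2*T*(16 + T))
(-46 + n(E))² = (-46 + 2*(-3)*(16 - 3))² = (-46 + 2*(-3)*13)² = (-46 - 78)² = (-124)² = 15376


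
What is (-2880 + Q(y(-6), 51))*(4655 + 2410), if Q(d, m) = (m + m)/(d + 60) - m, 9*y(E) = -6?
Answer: -1841887890/89 ≈ -2.0695e+7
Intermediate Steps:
y(E) = -2/3 (y(E) = (1/9)*(-6) = -2/3)
Q(d, m) = -m + 2*m/(60 + d) (Q(d, m) = (2*m)/(60 + d) - m = 2*m/(60 + d) - m = -m + 2*m/(60 + d))
(-2880 + Q(y(-6), 51))*(4655 + 2410) = (-2880 - 1*51*(58 - 2/3)/(60 - 2/3))*(4655 + 2410) = (-2880 - 1*51*172/3/178/3)*7065 = (-2880 - 1*51*3/178*172/3)*7065 = (-2880 - 4386/89)*7065 = -260706/89*7065 = -1841887890/89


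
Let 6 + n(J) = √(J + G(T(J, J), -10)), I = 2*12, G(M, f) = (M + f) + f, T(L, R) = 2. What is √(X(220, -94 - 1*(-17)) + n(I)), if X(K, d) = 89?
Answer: √(83 + √6) ≈ 9.2439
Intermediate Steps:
G(M, f) = M + 2*f
I = 24
n(J) = -6 + √(-18 + J) (n(J) = -6 + √(J + (2 + 2*(-10))) = -6 + √(J + (2 - 20)) = -6 + √(J - 18) = -6 + √(-18 + J))
√(X(220, -94 - 1*(-17)) + n(I)) = √(89 + (-6 + √(-18 + 24))) = √(89 + (-6 + √6)) = √(83 + √6)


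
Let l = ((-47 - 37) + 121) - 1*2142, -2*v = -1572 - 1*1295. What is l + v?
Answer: -1343/2 ≈ -671.50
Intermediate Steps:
v = 2867/2 (v = -(-1572 - 1*1295)/2 = -(-1572 - 1295)/2 = -½*(-2867) = 2867/2 ≈ 1433.5)
l = -2105 (l = (-84 + 121) - 2142 = 37 - 2142 = -2105)
l + v = -2105 + 2867/2 = -1343/2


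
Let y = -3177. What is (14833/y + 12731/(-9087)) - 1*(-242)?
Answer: 2270386900/9623133 ≈ 235.93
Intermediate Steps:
(14833/y + 12731/(-9087)) - 1*(-242) = (14833/(-3177) + 12731/(-9087)) - 1*(-242) = (14833*(-1/3177) + 12731*(-1/9087)) + 242 = (-14833/3177 - 12731/9087) + 242 = -58411286/9623133 + 242 = 2270386900/9623133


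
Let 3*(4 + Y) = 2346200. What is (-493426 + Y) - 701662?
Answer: -1239076/3 ≈ -4.1303e+5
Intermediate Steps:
Y = 2346188/3 (Y = -4 + (⅓)*2346200 = -4 + 2346200/3 = 2346188/3 ≈ 7.8206e+5)
(-493426 + Y) - 701662 = (-493426 + 2346188/3) - 701662 = 865910/3 - 701662 = -1239076/3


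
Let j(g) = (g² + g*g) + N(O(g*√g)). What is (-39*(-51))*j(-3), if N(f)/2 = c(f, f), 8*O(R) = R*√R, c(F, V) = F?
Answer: 35802 + 17901*3^(¼)*(-I)^(3/2)/4 ≈ 31637.0 - 4164.7*I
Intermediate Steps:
O(R) = R^(3/2)/8 (O(R) = (R*√R)/8 = R^(3/2)/8)
N(f) = 2*f
j(g) = 2*g² + (g^(3/2))^(3/2)/4 (j(g) = (g² + g*g) + 2*((g*√g)^(3/2)/8) = (g² + g²) + 2*((g^(3/2))^(3/2)/8) = 2*g² + (g^(3/2))^(3/2)/4)
(-39*(-51))*j(-3) = (-39*(-51))*(2*(-3)² + ((-3)^(3/2))^(3/2)/4) = 1989*(2*9 + (-3*I*√3)^(3/2)/4) = 1989*(18 + (9*3^(¼)*(-I)^(3/2))/4) = 1989*(18 + 9*3^(¼)*(-I)^(3/2)/4) = 35802 + 17901*3^(¼)*(-I)^(3/2)/4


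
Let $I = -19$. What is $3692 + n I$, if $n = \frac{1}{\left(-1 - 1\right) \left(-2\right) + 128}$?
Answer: $\frac{487325}{132} \approx 3691.9$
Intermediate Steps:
$n = \frac{1}{132}$ ($n = \frac{1}{\left(-2\right) \left(-2\right) + 128} = \frac{1}{4 + 128} = \frac{1}{132} \approx 0.0075758$)
$3692 + n I = 3692 + \frac{1}{132} \left(-19\right) = 3692 - \frac{19}{132} = \frac{487325}{132}$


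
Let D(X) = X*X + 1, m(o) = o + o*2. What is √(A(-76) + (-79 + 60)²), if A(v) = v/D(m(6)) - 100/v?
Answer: 4*√34516027/1235 ≈ 19.028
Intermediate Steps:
m(o) = 3*o (m(o) = o + 2*o = 3*o)
D(X) = 1 + X² (D(X) = X² + 1 = 1 + X²)
A(v) = -100/v + v/325 (A(v) = v/(1 + (3*6)²) - 100/v = v/(1 + 18²) - 100/v = v/(1 + 324) - 100/v = v/325 - 100/v = -100/v + v/325)
√(A(-76) + (-79 + 60)²) = √((-100/(-76) + (1/325)*(-76)) + (-79 + 60)²) = √((-100*(-1/76) - 76/325) + (-19)²) = √((25/19 - 76/325) + 361) = √(6681/6175 + 361) = √(2235856/6175) = 4*√34516027/1235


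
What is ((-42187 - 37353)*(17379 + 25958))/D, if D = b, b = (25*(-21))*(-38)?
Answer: -49243214/285 ≈ -1.7278e+5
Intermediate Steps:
b = 19950 (b = -525*(-38) = 19950)
D = 19950
((-42187 - 37353)*(17379 + 25958))/D = ((-42187 - 37353)*(17379 + 25958))/19950 = -79540*43337*(1/19950) = -3447024980*1/19950 = -49243214/285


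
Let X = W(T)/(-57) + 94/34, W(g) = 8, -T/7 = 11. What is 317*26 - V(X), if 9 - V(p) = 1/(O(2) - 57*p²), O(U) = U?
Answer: 52970306926/6433903 ≈ 8233.0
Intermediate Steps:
T = -77 (T = -7*11 = -77)
X = 2543/969 (X = 8/(-57) + 94/34 = 8*(-1/57) + 94*(1/34) = -8/57 + 47/17 = 2543/969 ≈ 2.6244)
V(p) = 9 - 1/(2 - 57*p²)
317*26 - V(X) = 317*26 - (-17 + 513*(2543/969)²)/(-2 + 57*(2543/969)²) = 8242 - (-17 + 513*(6466849/938961))/(-2 + 57*(6466849/938961)) = 8242 - (-17 + 19400547/5491)/(-2 + 6466849/16473) = 8242 - 19307200/(6433903/16473*5491) = 8242 - 16473*19307200/(6433903*5491) = 8242 - 1*57921600/6433903 = 8242 - 57921600/6433903 = 52970306926/6433903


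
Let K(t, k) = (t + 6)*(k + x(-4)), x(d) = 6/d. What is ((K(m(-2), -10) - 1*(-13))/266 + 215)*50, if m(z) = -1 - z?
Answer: 2856125/266 ≈ 10737.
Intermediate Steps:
K(t, k) = (6 + t)*(-3/2 + k) (K(t, k) = (t + 6)*(k + 6/(-4)) = (6 + t)*(k + 6*(-¼)) = (6 + t)*(k - 3/2) = (6 + t)*(-3/2 + k))
((K(m(-2), -10) - 1*(-13))/266 + 215)*50 = (((-9 + 6*(-10) - 3*(-1 - 1*(-2))/2 - 10*(-1 - 1*(-2))) - 1*(-13))/266 + 215)*50 = (((-9 - 60 - 3*(-1 + 2)/2 - 10*(-1 + 2)) + 13)*(1/266) + 215)*50 = (((-9 - 60 - 3/2*1 - 10*1) + 13)*(1/266) + 215)*50 = (((-9 - 60 - 3/2 - 10) + 13)*(1/266) + 215)*50 = ((-161/2 + 13)*(1/266) + 215)*50 = (-135/2*1/266 + 215)*50 = (-135/532 + 215)*50 = (114245/532)*50 = 2856125/266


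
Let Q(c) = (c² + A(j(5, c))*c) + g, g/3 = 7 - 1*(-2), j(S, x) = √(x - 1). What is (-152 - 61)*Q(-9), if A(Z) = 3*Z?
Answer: -23004 + 5751*I*√10 ≈ -23004.0 + 18186.0*I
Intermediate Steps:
j(S, x) = √(-1 + x)
g = 27 (g = 3*(7 - 1*(-2)) = 3*(7 + 2) = 3*9 = 27)
Q(c) = 27 + c² + 3*c*√(-1 + c) (Q(c) = (c² + (3*√(-1 + c))*c) + 27 = (c² + 3*c*√(-1 + c)) + 27 = 27 + c² + 3*c*√(-1 + c))
(-152 - 61)*Q(-9) = (-152 - 61)*(27 + (-9)² + 3*(-9)*√(-1 - 9)) = -213*(27 + 81 + 3*(-9)*√(-10)) = -213*(27 + 81 + 3*(-9)*(I*√10)) = -213*(27 + 81 - 27*I*√10) = -213*(108 - 27*I*√10) = -23004 + 5751*I*√10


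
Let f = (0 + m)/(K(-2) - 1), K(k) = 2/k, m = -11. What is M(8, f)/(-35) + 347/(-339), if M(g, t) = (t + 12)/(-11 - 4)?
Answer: -1119/1130 ≈ -0.99027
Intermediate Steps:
f = 11/2 (f = (0 - 11)/(2/(-2) - 1) = -11/(2*(-½) - 1) = -11/(-1 - 1) = -11/(-2) = -11*(-½) = 11/2 ≈ 5.5000)
M(g, t) = -⅘ - t/15 (M(g, t) = (12 + t)/(-15) = (12 + t)*(-1/15) = -⅘ - t/15)
M(8, f)/(-35) + 347/(-339) = (-⅘ - 1/15*11/2)/(-35) + 347/(-339) = (-⅘ - 11/30)*(-1/35) + 347*(-1/339) = -7/6*(-1/35) - 347/339 = 1/30 - 347/339 = -1119/1130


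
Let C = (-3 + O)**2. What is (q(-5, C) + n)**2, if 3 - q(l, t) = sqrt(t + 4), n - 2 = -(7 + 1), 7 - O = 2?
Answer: 17 + 12*sqrt(2) ≈ 33.971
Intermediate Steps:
O = 5 (O = 7 - 1*2 = 7 - 2 = 5)
n = -6 (n = 2 - (7 + 1) = 2 - 1*8 = 2 - 8 = -6)
C = 4 (C = (-3 + 5)**2 = 2**2 = 4)
q(l, t) = 3 - sqrt(4 + t) (q(l, t) = 3 - sqrt(t + 4) = 3 - sqrt(4 + t))
(q(-5, C) + n)**2 = ((3 - sqrt(4 + 4)) - 6)**2 = ((3 - sqrt(8)) - 6)**2 = ((3 - 2*sqrt(2)) - 6)**2 = (-3 - 2*sqrt(2))**2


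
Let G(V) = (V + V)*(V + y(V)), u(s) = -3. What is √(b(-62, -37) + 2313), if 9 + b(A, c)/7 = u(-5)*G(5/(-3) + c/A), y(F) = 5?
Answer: √83950698/186 ≈ 49.261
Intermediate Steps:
G(V) = 2*V*(5 + V) (G(V) = (V + V)*(V + 5) = (2*V)*(5 + V) = 2*V*(5 + V))
b(A, c) = -63 - 42*(-5/3 + c/A)*(10/3 + c/A) (b(A, c) = -63 + 7*(-6*(5/(-3) + c/A)*(5 + (5/(-3) + c/A))) = -63 + 7*(-6*(5*(-⅓) + c/A)*(5 + (5*(-⅓) + c/A))) = -63 + 7*(-6*(-5/3 + c/A)*(5 + (-5/3 + c/A))) = -63 + 7*(-6*(-5/3 + c/A)*(10/3 + c/A)) = -63 - 42*(-5/3 + c/A)*(10/3 + c/A))
√(b(-62, -37) + 2313) = √((511/3 - 70*(-37)/(-62) - 42*(-37)²/(-62)²) + 2313) = √((511/3 - 70*(-37)*(-1/62) - 42*1/3844*1369) + 2313) = √((511/3 - 1295/31 - 28749/1922) + 2313) = √(655025/5766 + 2313) = √(13991783/5766) = √83950698/186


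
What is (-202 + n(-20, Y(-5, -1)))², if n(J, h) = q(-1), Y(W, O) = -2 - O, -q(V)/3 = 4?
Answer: 45796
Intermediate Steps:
q(V) = -12 (q(V) = -3*4 = -12)
n(J, h) = -12
(-202 + n(-20, Y(-5, -1)))² = (-202 - 12)² = (-214)² = 45796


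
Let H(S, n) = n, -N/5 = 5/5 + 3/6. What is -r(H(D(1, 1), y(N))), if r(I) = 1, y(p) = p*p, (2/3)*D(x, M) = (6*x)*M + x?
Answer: -1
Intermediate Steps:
D(x, M) = 3*x/2 + 9*M*x (D(x, M) = 3*((6*x)*M + x)/2 = 3*(6*M*x + x)/2 = 3*(x + 6*M*x)/2 = 3*x/2 + 9*M*x)
N = -15/2 (N = -5*(5/5 + 3/6) = -5*(5*(1/5) + 3*(1/6)) = -5*(1 + 1/2) = -5*3/2 = -15/2 ≈ -7.5000)
y(p) = p**2
-r(H(D(1, 1), y(N))) = -1*1 = -1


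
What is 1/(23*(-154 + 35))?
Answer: -1/2737 ≈ -0.00036536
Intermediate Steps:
1/(23*(-154 + 35)) = 1/(23*(-119)) = 1/(-2737) = -1/2737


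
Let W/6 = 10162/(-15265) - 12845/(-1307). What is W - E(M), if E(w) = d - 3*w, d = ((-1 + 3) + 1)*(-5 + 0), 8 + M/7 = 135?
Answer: 54606317256/19951355 ≈ 2737.0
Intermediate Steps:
M = 889 (M = -56 + 7*135 = -56 + 945 = 889)
d = -15 (d = (2 + 1)*(-5) = 3*(-5) = -15)
E(w) = -15 - 3*w
W = 1096783146/19951355 (W = 6*(10162/(-15265) - 12845/(-1307)) = 6*(10162*(-1/15265) - 12845*(-1/1307)) = 6*(-10162/15265 + 12845/1307) = 6*(182797191/19951355) = 1096783146/19951355 ≈ 54.973)
W - E(M) = 1096783146/19951355 - (-15 - 3*889) = 1096783146/19951355 - (-15 - 2667) = 1096783146/19951355 - 1*(-2682) = 1096783146/19951355 + 2682 = 54606317256/19951355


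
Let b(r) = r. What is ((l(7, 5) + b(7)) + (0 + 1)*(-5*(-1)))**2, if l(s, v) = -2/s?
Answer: 6724/49 ≈ 137.22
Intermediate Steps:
((l(7, 5) + b(7)) + (0 + 1)*(-5*(-1)))**2 = ((-2/7 + 7) + (0 + 1)*(-5*(-1)))**2 = ((-2*1/7 + 7) + 1*5)**2 = ((-2/7 + 7) + 5)**2 = (47/7 + 5)**2 = (82/7)**2 = 6724/49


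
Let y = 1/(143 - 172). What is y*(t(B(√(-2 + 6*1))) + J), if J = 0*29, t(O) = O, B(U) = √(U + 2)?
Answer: -2/29 ≈ -0.068966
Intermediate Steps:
B(U) = √(2 + U)
J = 0
y = -1/29 (y = 1/(-29) = -1/29 ≈ -0.034483)
y*(t(B(√(-2 + 6*1))) + J) = -(√(2 + √(-2 + 6*1)) + 0)/29 = -(√(2 + √(-2 + 6)) + 0)/29 = -(√(2 + √4) + 0)/29 = -(√(2 + 2) + 0)/29 = -(√4 + 0)/29 = -(2 + 0)/29 = -1/29*2 = -2/29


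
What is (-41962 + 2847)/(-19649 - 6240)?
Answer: 39115/25889 ≈ 1.5109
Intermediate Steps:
(-41962 + 2847)/(-19649 - 6240) = -39115/(-25889) = -39115*(-1/25889) = 39115/25889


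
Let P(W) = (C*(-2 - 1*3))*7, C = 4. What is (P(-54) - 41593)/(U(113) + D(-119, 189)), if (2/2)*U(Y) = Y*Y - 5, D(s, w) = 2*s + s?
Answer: -41733/12407 ≈ -3.3637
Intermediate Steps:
D(s, w) = 3*s
P(W) = -140 (P(W) = (4*(-2 - 1*3))*7 = (4*(-2 - 3))*7 = (4*(-5))*7 = -20*7 = -140)
U(Y) = -5 + Y² (U(Y) = Y*Y - 5 = Y² - 5 = -5 + Y²)
(P(-54) - 41593)/(U(113) + D(-119, 189)) = (-140 - 41593)/((-5 + 113²) + 3*(-119)) = -41733/((-5 + 12769) - 357) = -41733/(12764 - 357) = -41733/12407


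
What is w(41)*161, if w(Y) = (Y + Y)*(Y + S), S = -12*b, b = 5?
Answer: -250838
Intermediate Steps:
S = -60 (S = -12*5 = -60)
w(Y) = 2*Y*(-60 + Y) (w(Y) = (Y + Y)*(Y - 60) = (2*Y)*(-60 + Y) = 2*Y*(-60 + Y))
w(41)*161 = (2*41*(-60 + 41))*161 = (2*41*(-19))*161 = -1558*161 = -250838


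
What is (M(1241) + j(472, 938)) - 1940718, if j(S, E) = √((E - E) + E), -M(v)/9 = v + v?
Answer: -1963056 + √938 ≈ -1.9630e+6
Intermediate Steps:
M(v) = -18*v (M(v) = -9*(v + v) = -18*v)
j(S, E) = √E (j(S, E) = √(0 + E) = √E)
(M(1241) + j(472, 938)) - 1940718 = (-18*1241 + √938) - 1940718 = (-22338 + √938) - 1940718 = -1963056 + √938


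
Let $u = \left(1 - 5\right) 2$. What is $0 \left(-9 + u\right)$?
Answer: $0$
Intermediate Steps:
$u = -8$ ($u = \left(-4\right) 2 = -8$)
$0 \left(-9 + u\right) = 0 \left(-9 - 8\right) = 0 \left(-17\right) = 0$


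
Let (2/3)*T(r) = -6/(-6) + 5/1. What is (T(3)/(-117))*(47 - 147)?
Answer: 100/13 ≈ 7.6923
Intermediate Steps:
T(r) = 9 (T(r) = 3*(-6/(-6) + 5/1)/2 = 3*(-6*(-⅙) + 5*1)/2 = 3*(1 + 5)/2 = (3/2)*6 = 9)
(T(3)/(-117))*(47 - 147) = (9/(-117))*(47 - 147) = (9*(-1/117))*(-100) = -1/13*(-100) = 100/13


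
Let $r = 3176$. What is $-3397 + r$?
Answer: $-221$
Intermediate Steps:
$-3397 + r = -3397 + 3176 = -221$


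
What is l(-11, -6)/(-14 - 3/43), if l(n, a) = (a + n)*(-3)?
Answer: -2193/605 ≈ -3.6248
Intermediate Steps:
l(n, a) = -3*a - 3*n
l(-11, -6)/(-14 - 3/43) = (-3*(-6) - 3*(-11))/(-14 - 3/43) = (18 + 33)/(-14 - 3*1/43) = 51/(-14 - 3/43) = 51/(-605/43) = 51*(-43/605) = -2193/605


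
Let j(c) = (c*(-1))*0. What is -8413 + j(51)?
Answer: -8413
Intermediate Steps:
j(c) = 0 (j(c) = -c*0 = 0)
-8413 + j(51) = -8413 + 0 = -8413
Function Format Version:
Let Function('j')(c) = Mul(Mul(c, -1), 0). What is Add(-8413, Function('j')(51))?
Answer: -8413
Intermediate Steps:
Function('j')(c) = 0 (Function('j')(c) = Mul(Mul(-1, c), 0) = 0)
Add(-8413, Function('j')(51)) = Add(-8413, 0) = -8413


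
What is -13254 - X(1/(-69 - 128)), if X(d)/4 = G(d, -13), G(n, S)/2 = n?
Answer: -2611030/197 ≈ -13254.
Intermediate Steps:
G(n, S) = 2*n
X(d) = 8*d (X(d) = 4*(2*d) = 8*d)
-13254 - X(1/(-69 - 128)) = -13254 - 8/(-69 - 128) = -13254 - 8/(-197) = -13254 - 8*(-1)/197 = -13254 - 1*(-8/197) = -13254 + 8/197 = -2611030/197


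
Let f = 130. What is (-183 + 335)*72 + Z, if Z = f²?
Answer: 27844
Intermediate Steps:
Z = 16900 (Z = 130² = 16900)
(-183 + 335)*72 + Z = (-183 + 335)*72 + 16900 = 152*72 + 16900 = 10944 + 16900 = 27844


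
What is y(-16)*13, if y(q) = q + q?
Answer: -416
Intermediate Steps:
y(q) = 2*q
y(-16)*13 = (2*(-16))*13 = -32*13 = -416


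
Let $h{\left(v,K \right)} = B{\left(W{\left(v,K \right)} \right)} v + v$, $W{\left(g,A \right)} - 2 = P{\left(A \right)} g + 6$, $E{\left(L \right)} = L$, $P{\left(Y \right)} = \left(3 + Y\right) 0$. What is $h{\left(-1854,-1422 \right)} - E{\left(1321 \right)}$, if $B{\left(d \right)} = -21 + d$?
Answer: $20927$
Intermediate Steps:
$P{\left(Y \right)} = 0$
$W{\left(g,A \right)} = 8$ ($W{\left(g,A \right)} = 2 + \left(0 g + 6\right) = 2 + \left(0 + 6\right) = 2 + 6 = 8$)
$h{\left(v,K \right)} = - 12 v$ ($h{\left(v,K \right)} = \left(-21 + 8\right) v + v = - 13 v + v = - 12 v$)
$h{\left(-1854,-1422 \right)} - E{\left(1321 \right)} = \left(-12\right) \left(-1854\right) - 1321 = 22248 - 1321 = 20927$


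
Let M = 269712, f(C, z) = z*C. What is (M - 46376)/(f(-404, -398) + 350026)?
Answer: 111668/255409 ≈ 0.43721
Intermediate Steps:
f(C, z) = C*z
(M - 46376)/(f(-404, -398) + 350026) = (269712 - 46376)/(-404*(-398) + 350026) = 223336/(160792 + 350026) = 223336/510818 = 223336*(1/510818) = 111668/255409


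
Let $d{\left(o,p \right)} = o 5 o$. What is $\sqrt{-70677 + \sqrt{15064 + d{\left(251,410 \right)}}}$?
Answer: $\sqrt{-70677 + \sqrt{330069}} \approx 264.77 i$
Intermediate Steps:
$d{\left(o,p \right)} = 5 o^{2}$ ($d{\left(o,p \right)} = 5 o o = 5 o^{2}$)
$\sqrt{-70677 + \sqrt{15064 + d{\left(251,410 \right)}}} = \sqrt{-70677 + \sqrt{15064 + 5 \cdot 251^{2}}} = \sqrt{-70677 + \sqrt{15064 + 5 \cdot 63001}} = \sqrt{-70677 + \sqrt{15064 + 315005}} = \sqrt{-70677 + \sqrt{330069}}$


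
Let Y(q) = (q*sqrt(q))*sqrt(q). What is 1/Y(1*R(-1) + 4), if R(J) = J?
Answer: 1/9 ≈ 0.11111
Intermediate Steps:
Y(q) = q**2 (Y(q) = q**(3/2)*sqrt(q) = q**2)
1/Y(1*R(-1) + 4) = 1/((1*(-1) + 4)**2) = 1/((-1 + 4)**2) = 1/(3**2) = 1/9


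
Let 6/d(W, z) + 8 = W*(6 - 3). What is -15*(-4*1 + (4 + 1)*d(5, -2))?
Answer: -30/7 ≈ -4.2857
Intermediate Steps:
d(W, z) = 6/(-8 + 3*W) (d(W, z) = 6/(-8 + W*(6 - 3)) = 6/(-8 + W*3) = 6/(-8 + 3*W))
-15*(-4*1 + (4 + 1)*d(5, -2)) = -15*(-4*1 + (4 + 1)*(6/(-8 + 3*5))) = -15*(-4 + 5*(6/(-8 + 15))) = -15*(-4 + 5*(6/7)) = -15*(-4 + 30/7) = -15*2/7 = -30/7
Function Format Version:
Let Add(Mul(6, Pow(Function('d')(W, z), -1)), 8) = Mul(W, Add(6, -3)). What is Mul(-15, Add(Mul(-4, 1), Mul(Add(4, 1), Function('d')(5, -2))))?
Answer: Rational(-30, 7) ≈ -4.2857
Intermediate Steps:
Function('d')(W, z) = Mul(6, Pow(Add(-8, Mul(3, W)), -1)) (Function('d')(W, z) = Mul(6, Pow(Add(-8, Mul(W, Add(6, -3))), -1)) = Mul(6, Pow(Add(-8, Mul(W, 3)), -1)) = Mul(6, Pow(Add(-8, Mul(3, W)), -1)))
Mul(-15, Add(Mul(-4, 1), Mul(Add(4, 1), Function('d')(5, -2)))) = Mul(-15, Add(Mul(-4, 1), Mul(Add(4, 1), Mul(6, Pow(Add(-8, Mul(3, 5)), -1))))) = Mul(-15, Add(-4, Mul(5, Mul(6, Pow(Add(-8, 15), -1))))) = Mul(-15, Add(-4, Mul(5, Mul(6, Pow(7, -1))))) = Mul(-15, Add(-4, Mul(5, Mul(6, Rational(1, 7))))) = Mul(-15, Add(-4, Mul(5, Rational(6, 7)))) = Mul(-15, Add(-4, Rational(30, 7))) = Mul(-15, Rational(2, 7)) = Rational(-30, 7)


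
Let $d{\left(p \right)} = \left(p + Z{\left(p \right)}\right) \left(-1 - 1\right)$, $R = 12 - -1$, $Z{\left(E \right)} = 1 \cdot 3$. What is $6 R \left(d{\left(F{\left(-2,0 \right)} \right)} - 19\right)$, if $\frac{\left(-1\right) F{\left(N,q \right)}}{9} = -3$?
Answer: $-6162$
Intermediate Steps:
$Z{\left(E \right)} = 3$
$F{\left(N,q \right)} = 27$ ($F{\left(N,q \right)} = \left(-9\right) \left(-3\right) = 27$)
$R = 13$ ($R = 12 + 1 = 13$)
$d{\left(p \right)} = -6 - 2 p$ ($d{\left(p \right)} = \left(p + 3\right) \left(-1 - 1\right) = \left(3 + p\right) \left(-2\right) = -6 - 2 p$)
$6 R \left(d{\left(F{\left(-2,0 \right)} \right)} - 19\right) = 6 \cdot 13 \left(\left(-6 - 54\right) - 19\right) = 6 \cdot 13 \left(-60 - 19\right) = 6 \cdot 13 \left(-79\right) = 6 \left(-1027\right) = -6162$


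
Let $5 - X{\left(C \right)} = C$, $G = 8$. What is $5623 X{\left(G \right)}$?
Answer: $-16869$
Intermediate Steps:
$X{\left(C \right)} = 5 - C$
$5623 X{\left(G \right)} = 5623 \left(5 - 8\right) = 5623 \left(-3\right) = -16869$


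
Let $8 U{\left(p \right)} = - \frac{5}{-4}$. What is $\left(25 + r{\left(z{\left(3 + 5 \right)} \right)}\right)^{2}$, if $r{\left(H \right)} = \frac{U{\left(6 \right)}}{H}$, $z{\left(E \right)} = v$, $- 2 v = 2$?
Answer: $\frac{632025}{1024} \approx 617.21$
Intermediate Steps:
$v = -1$ ($v = \left(- \frac{1}{2}\right) 2 = -1$)
$U{\left(p \right)} = \frac{5}{32}$ ($U{\left(p \right)} = \frac{\left(-5\right) \frac{1}{-4}}{8} = \frac{\left(-5\right) \left(- \frac{1}{4}\right)}{8} = \frac{1}{8} \cdot \frac{5}{4} = \frac{5}{32}$)
$z{\left(E \right)} = -1$
$r{\left(H \right)} = \frac{5}{32 H}$
$\left(25 + r{\left(z{\left(3 + 5 \right)} \right)}\right)^{2} = \left(25 + \frac{5}{32 \left(-1\right)}\right)^{2} = \left(25 + \frac{5}{32} \left(-1\right)\right)^{2} = \left(25 - \frac{5}{32}\right)^{2} = \left(\frac{795}{32}\right)^{2} = \frac{632025}{1024}$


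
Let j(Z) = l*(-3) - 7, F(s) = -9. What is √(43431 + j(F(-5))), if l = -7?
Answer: √43445 ≈ 208.43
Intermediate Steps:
j(Z) = 14 (j(Z) = -7*(-3) - 7 = 21 - 7 = 14)
√(43431 + j(F(-5))) = √(43431 + 14) = √43445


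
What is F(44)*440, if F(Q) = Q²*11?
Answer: 9370240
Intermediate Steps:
F(Q) = 11*Q²
F(44)*440 = (11*44²)*440 = (11*1936)*440 = 21296*440 = 9370240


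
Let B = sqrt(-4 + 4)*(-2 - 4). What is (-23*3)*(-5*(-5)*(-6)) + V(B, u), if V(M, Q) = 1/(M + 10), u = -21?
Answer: 103501/10 ≈ 10350.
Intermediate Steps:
B = 0 (B = sqrt(0)*(-6) = 0*(-6) = 0)
V(M, Q) = 1/(10 + M)
(-23*3)*(-5*(-5)*(-6)) + V(B, u) = (-23*3)*(-5*(-5)*(-6)) + 1/(10 + 0) = -1725*(-6) + 1/10 = -69*(-150) + 1/10 = 10350 + 1/10 = 103501/10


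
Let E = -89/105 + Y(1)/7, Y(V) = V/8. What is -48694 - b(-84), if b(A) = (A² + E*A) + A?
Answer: -557357/10 ≈ -55736.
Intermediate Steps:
Y(V) = V/8 (Y(V) = V*(⅛) = V/8)
E = -697/840 (E = -89/105 + ((⅛)*1)/7 = -89*1/105 + (⅛)*(⅐) = -89/105 + 1/56 = -697/840 ≈ -0.82976)
b(A) = A² + 143*A/840 (b(A) = (A² - 697*A/840) + A = A² + 143*A/840)
-48694 - b(-84) = -48694 - (-84)*(143 + 840*(-84))/840 = -48694 - (-84)*(143 - 70560)/840 = -48694 - (-84)*(-70417)/840 = -48694 - 1*70417/10 = -48694 - 70417/10 = -557357/10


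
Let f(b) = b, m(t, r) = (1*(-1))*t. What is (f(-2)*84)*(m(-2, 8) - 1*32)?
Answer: 5040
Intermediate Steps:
m(t, r) = -t
(f(-2)*84)*(m(-2, 8) - 1*32) = (-2*84)*(-1*(-2) - 1*32) = -168*(2 - 32) = -168*(-30) = 5040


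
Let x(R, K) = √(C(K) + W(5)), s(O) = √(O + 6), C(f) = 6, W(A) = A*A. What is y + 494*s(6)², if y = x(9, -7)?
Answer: 5928 + √31 ≈ 5933.6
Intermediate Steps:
W(A) = A²
s(O) = √(6 + O)
x(R, K) = √31 (x(R, K) = √(6 + 5²) = √(6 + 25) = √31)
y = √31 ≈ 5.5678
y + 494*s(6)² = √31 + 494*(√(6 + 6))² = √31 + 494*(√12)² = √31 + 494*(2*√3)² = √31 + 494*12 = √31 + 5928 = 5928 + √31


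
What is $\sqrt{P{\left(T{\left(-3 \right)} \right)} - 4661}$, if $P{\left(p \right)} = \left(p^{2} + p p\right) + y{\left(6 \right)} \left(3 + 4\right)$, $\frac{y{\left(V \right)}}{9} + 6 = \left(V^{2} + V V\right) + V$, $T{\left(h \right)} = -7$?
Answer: $3 i \sqrt{3} \approx 5.1962 i$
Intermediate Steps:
$y{\left(V \right)} = -54 + 9 V + 18 V^{2}$ ($y{\left(V \right)} = -54 + 9 \left(\left(V^{2} + V V\right) + V\right) = -54 + 9 \left(\left(V^{2} + V^{2}\right) + V\right) = -54 + 9 \left(2 V^{2} + V\right) = -54 + 9 \left(V + 2 V^{2}\right) = -54 + \left(9 V + 18 V^{2}\right) = -54 + 9 V + 18 V^{2}$)
$P{\left(p \right)} = 4536 + 2 p^{2}$ ($P{\left(p \right)} = \left(p^{2} + p p\right) + \left(-54 + 9 \cdot 6 + 18 \cdot 6^{2}\right) \left(3 + 4\right) = \left(p^{2} + p^{2}\right) + \left(-54 + 54 + 18 \cdot 36\right) 7 = 2 p^{2} + \left(-54 + 54 + 648\right) 7 = 2 p^{2} + 648 \cdot 7 = 2 p^{2} + 4536 = 4536 + 2 p^{2}$)
$\sqrt{P{\left(T{\left(-3 \right)} \right)} - 4661} = \sqrt{\left(4536 + 2 \left(-7\right)^{2}\right) - 4661} = \sqrt{\left(4536 + 2 \cdot 49\right) - 4661} = \sqrt{\left(4536 + 98\right) - 4661} = \sqrt{4634 - 4661} = \sqrt{-27} = 3 i \sqrt{3}$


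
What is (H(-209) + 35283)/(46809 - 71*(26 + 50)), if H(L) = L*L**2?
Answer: -9094046/41413 ≈ -219.59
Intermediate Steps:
H(L) = L**3
(H(-209) + 35283)/(46809 - 71*(26 + 50)) = ((-209)**3 + 35283)/(46809 - 71*(26 + 50)) = (-9129329 + 35283)/(46809 - 71*76) = -9094046/(46809 - 5396) = -9094046/41413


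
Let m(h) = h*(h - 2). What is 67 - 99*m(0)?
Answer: 67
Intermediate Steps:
m(h) = h*(-2 + h)
67 - 99*m(0) = 67 - 0*(-2 + 0) = 67 - 0*(-2) = 67 - 99*0 = 67 + 0 = 67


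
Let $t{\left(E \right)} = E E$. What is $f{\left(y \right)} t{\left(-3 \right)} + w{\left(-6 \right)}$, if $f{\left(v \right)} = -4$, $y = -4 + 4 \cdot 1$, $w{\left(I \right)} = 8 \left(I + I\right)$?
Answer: $-132$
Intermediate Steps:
$w{\left(I \right)} = 16 I$ ($w{\left(I \right)} = 8 \cdot 2 I = 16 I$)
$y = 0$ ($y = -4 + 4 = 0$)
$t{\left(E \right)} = E^{2}$
$f{\left(y \right)} t{\left(-3 \right)} + w{\left(-6 \right)} = - 4 \left(-3\right)^{2} + 16 \left(-6\right) = \left(-4\right) 9 - 96 = -36 - 96 = -132$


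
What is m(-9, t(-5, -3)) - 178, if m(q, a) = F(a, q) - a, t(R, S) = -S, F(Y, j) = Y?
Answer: -178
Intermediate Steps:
m(q, a) = 0 (m(q, a) = a - a = 0)
m(-9, t(-5, -3)) - 178 = 0 - 178 = -178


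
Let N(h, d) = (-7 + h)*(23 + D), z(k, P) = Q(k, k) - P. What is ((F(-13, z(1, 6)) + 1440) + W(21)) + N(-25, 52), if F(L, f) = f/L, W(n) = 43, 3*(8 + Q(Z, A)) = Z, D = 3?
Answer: 25430/39 ≈ 652.05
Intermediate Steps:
Q(Z, A) = -8 + Z/3
z(k, P) = -8 - P + k/3 (z(k, P) = (-8 + k/3) - P = -8 - P + k/3)
N(h, d) = -182 + 26*h (N(h, d) = (-7 + h)*(23 + 3) = (-7 + h)*26 = -182 + 26*h)
((F(-13, z(1, 6)) + 1440) + W(21)) + N(-25, 52) = (((-8 - 1*6 + (⅓)*1)/(-13) + 1440) + 43) + (-182 + 26*(-25)) = (((-8 - 6 + ⅓)*(-1/13) + 1440) + 43) + (-182 - 650) = ((-41/3*(-1/13) + 1440) + 43) - 832 = ((41/39 + 1440) + 43) - 832 = (56201/39 + 43) - 832 = 57878/39 - 832 = 25430/39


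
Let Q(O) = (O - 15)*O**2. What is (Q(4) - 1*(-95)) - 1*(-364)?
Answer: 283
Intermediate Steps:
Q(O) = O**2*(-15 + O) (Q(O) = (-15 + O)*O**2 = O**2*(-15 + O))
(Q(4) - 1*(-95)) - 1*(-364) = (4**2*(-15 + 4) - 1*(-95)) - 1*(-364) = (16*(-11) + 95) + 364 = (-176 + 95) + 364 = -81 + 364 = 283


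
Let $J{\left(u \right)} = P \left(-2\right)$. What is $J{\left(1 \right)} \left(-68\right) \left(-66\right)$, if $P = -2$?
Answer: $17952$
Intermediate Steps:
$J{\left(u \right)} = 4$ ($J{\left(u \right)} = \left(-2\right) \left(-2\right) = 4$)
$J{\left(1 \right)} \left(-68\right) \left(-66\right) = 4 \left(-68\right) \left(-66\right) = \left(-272\right) \left(-66\right) = 17952$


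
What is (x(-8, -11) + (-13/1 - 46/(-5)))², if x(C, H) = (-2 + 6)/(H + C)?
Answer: 145161/9025 ≈ 16.084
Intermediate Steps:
x(C, H) = 4/(C + H)
(x(-8, -11) + (-13/1 - 46/(-5)))² = (4/(-8 - 11) + (-13/1 - 46/(-5)))² = (4/(-19) + (-13*1 - 46*(-⅕)))² = (4*(-1/19) + (-13 + 46/5))² = (-4/19 - 19/5)² = (-381/95)² = 145161/9025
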